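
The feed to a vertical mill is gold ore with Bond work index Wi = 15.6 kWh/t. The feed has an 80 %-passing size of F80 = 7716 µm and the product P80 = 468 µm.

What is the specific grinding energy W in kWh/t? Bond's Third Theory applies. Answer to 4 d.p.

W = 5.4352 kWh/t

W = 10 Wi (1/√P80 − 1/√F80)  [Bond]
1/√468 = 0.046225;  1/√7716 = 0.011384
W = 10·15.6·(0.046225 − 0.011384) = 5.4352 kWh/t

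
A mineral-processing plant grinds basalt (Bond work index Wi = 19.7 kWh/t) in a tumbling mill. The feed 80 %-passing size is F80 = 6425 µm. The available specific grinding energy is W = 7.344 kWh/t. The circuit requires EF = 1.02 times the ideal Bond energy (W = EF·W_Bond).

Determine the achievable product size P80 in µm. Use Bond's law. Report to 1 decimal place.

P80 = 416.1 µm

W = 10 Wi (1/√P80 − 1/√F80)  [Bond]
W_Bond = W / EF = 7.344 / 1.02 = 7.2000 kWh/t
P80^-0.5 = F80^-0.5 + W_Bond/(10 Wi)
  = 7.2000/(10·19.7) + 1/√6425 = 0.036548 + 0.012476 = 0.049024
P80 = (1/0.049024)² = 20.3982² = 416.09 µm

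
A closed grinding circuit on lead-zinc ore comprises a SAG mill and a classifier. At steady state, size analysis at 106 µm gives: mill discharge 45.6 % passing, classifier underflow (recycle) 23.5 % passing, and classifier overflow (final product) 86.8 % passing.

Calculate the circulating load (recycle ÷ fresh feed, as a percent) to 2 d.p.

Let r = R/F. Size balance at 106 µm:
(1+r)·d = r·u + o ⇒ r = (o−d)/(d−u)
r = (86.8 − 45.6)/(45.6 − 23.5) = 41.2/22.1 = 1.8643
CL = 100·r = 186.43 %

CL = 186.43 %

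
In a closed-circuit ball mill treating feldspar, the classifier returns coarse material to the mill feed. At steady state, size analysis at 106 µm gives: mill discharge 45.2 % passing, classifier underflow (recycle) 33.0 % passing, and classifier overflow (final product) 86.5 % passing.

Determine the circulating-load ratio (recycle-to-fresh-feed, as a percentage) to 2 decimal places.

Let r = R/F. Size balance at 106 µm:
r = (o − d)/(d − u)
r = (86.5 − 45.2)/(45.2 − 33.0) = 41.3/12.2 = 3.3852
CL = 100·r = 338.52 %

CL = 338.52 %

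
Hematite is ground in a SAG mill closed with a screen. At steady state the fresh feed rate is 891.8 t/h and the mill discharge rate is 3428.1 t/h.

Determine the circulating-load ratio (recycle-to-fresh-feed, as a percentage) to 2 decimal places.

CL = 284.40 %

Steady state: M = F + R.
R = M − F = 3428.1 − 891.8 = 2536.3 t/h
CL = 100·R/F = 100·2536.3/891.8 = 284.40 %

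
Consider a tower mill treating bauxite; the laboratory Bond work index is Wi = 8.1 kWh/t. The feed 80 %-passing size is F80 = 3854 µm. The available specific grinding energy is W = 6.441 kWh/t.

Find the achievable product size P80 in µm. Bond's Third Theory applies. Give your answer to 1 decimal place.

W = 10 Wi (1/√P80 − 1/√F80)  [Bond]
⇒ 1/√P80 = W/(10 Wi) + 1/√F80
  = 6.4410/(10·8.1) + 1/√3854 = 0.079519 + 0.016108 = 0.095627
P80 = (1/0.095627)² = 10.4573² = 109.36 µm

P80 = 109.4 µm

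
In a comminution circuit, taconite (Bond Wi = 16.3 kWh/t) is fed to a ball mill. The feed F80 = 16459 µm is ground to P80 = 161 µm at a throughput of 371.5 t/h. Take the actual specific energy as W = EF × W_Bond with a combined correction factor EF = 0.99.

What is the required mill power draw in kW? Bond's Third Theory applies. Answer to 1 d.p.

P = 4257.4 kW

Bond:  W = 10 Wi (1/√P − 1/√F)
W = 10·16.3·(1/√161 − 1/√16459) = 10·16.3·(0.071016) = 11.5757 kWh/t
Apply correction: 11.5757 × 0.99 = 11.4599 kWh/t
Mill draw = 11.4599 × 371.5 = 4257.4 kW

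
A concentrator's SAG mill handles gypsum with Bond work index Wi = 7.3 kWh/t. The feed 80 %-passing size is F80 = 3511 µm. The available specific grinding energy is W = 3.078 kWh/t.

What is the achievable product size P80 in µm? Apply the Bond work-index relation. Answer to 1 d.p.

P80 = 286.9 µm

Bond: W = 10·Wi·(1/√P80 − 1/√F80)
P80^(−½) = W/(10 Wi) + F80^(−½)
  = 3.0780/(10·7.3) + 1/√3511 = 0.042164 + 0.016877 = 0.059041
P80 = (1/0.059041)² = 16.9374² = 286.88 µm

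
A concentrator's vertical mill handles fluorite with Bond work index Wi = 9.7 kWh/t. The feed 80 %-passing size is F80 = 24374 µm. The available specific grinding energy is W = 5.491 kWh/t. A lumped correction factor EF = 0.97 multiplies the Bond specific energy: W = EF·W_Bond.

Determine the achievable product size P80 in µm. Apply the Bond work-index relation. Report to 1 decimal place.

P80 = 238.4 µm

W = 10 Wi / √P80 − 10 Wi / √F80
W_Bond = W / EF = 5.491 / 0.97 = 5.6608 kWh/t
1/√P80 = 1/√F80 + W_Bond/(10·Wi)
  = 5.6608/(10·9.7) + 1/√24374 = 0.058359 + 0.006405 = 0.064764
P80 = (1/0.064764)² = 15.4406² = 238.41 µm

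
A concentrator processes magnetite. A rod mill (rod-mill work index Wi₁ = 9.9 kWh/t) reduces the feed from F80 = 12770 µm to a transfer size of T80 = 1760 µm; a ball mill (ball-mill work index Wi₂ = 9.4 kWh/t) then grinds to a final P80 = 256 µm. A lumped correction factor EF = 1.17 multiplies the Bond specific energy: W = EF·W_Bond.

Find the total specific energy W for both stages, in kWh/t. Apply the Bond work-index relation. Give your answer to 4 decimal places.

W = 10 Wi / √P80 − 10 Wi / √F80
Stage 1 (12770→1760 µm, Wi₁=9.9): W₁ = 10·9.9·(0.023837 − 0.008849) = 1.4837 kWh/t
Stage 2 (1760→256 µm, Wi₂=9.4): W₂ = 10·9.4·(0.062500 − 0.023837) = 3.6344 kWh/t
W = W₁ + W₂ = 1.4837 + 3.6344 = 5.1181 kWh/t
Apply correction: 5.1181 × 1.17 = 5.9882 kWh/t

W = 5.9882 kWh/t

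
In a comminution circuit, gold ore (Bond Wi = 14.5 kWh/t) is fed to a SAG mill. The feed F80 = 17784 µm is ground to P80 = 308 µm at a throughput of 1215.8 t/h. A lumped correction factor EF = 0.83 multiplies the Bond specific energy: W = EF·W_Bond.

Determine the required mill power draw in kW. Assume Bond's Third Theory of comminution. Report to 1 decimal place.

P = 7240.2 kW

W_Bond = 10·Wi·(1/√P₈₀ − 1/√F₈₀)
W = 10·14.5·(1/√308 − 1/√17784) = 10·14.5·(0.049482) = 7.1748 kWh/t
With EF = 0.83: W = 7.1748·0.83 = 5.9551 kWh/t
Power = W × throughput = 5.9551 kWh/t × 1215.8 t/h = 7240.2 kW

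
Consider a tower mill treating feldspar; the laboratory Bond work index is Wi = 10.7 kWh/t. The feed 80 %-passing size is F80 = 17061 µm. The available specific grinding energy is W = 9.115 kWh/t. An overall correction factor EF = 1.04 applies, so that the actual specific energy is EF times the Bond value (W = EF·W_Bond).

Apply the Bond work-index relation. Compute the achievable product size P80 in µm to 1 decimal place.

P80 = 124.7 µm

Bond: W = 10·Wi·(1/√P80 − 1/√F80)
W_Bond = W / EF = 9.115 / 1.04 = 8.7644 kWh/t
⇒ 1/√P80 = W_Bond/(10 Wi) + 1/√F80
  = 8.7644/(10·10.7) + 1/√17061 = 0.081910 + 0.007656 = 0.089566
P80 = (1/0.089566)² = 11.1649² = 124.65 µm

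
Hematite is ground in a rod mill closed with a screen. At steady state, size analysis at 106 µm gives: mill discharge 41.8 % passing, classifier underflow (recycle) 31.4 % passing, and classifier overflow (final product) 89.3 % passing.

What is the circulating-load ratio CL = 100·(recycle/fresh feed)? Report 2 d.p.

CL = 456.73 %

Classifier node, passing 106 µm:
(1+r)d = ru + o → r = (o−d)/(d−u)
r = (89.3 − 41.8)/(41.8 − 31.4) = 47.5/10.4 = 4.5673
CL = 100·r = 456.73 %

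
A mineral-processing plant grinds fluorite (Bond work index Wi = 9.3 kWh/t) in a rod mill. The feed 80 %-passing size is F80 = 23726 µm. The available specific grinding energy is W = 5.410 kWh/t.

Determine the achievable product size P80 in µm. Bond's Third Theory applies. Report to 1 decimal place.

P80 = 239.2 µm

W = 10 Wi (1/√P80 − 1/√F80)  [Bond]
P80^-0.5 = F80^-0.5 + W/(10 Wi)
  = 5.4100/(10·9.3) + 1/√23726 = 0.058172 + 0.006492 = 0.064664
P80 = (1/0.064664)² = 15.4645² = 239.15 µm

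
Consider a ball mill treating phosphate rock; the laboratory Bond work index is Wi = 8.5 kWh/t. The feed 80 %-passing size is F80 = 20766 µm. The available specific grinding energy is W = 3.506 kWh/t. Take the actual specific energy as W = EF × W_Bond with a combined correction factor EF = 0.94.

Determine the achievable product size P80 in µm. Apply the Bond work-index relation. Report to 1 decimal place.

W = 10 Wi / √P80 − 10 Wi / √F80
W_Bond = W / EF = 3.506 / 0.94 = 3.7298 kWh/t
P80^-0.5 = F80^-0.5 + W_Bond/(10 Wi)
  = 3.7298/(10·8.5) + 1/√20766 = 0.043880 + 0.006939 = 0.050819
P80 = (1/0.050819)² = 19.6776² = 387.21 µm

P80 = 387.2 µm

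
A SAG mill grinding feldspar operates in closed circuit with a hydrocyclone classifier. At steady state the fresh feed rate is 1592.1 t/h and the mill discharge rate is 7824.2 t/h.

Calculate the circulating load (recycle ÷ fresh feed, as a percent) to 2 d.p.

CL = 391.44 %

M = F + R at steady state, so:
R = M − F = 7824.2 − 1592.1 = 6232.1 t/h
CL = 100·R/F = 100·6232.1/1592.1 = 391.44 %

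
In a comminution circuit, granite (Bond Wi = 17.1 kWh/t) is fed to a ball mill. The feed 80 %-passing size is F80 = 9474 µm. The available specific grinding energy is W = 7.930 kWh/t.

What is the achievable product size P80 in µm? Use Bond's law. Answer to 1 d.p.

P80 = 311.6 µm

W = 10·Wi·[P80^(−½) − F80^(−½)]
1/√P80 = 1/√F80 + W/(10·Wi)
  = 7.9300/(10·17.1) + 1/√9474 = 0.046374 + 0.010274 = 0.056648
P80 = (1/0.056648)² = 17.6528² = 311.62 µm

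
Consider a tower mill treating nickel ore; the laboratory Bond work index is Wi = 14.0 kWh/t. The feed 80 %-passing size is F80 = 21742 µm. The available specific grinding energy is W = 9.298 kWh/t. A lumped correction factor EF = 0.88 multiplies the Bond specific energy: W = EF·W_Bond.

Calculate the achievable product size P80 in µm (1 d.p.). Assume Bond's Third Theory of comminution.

W = 10 Wi (1/√P80 − 1/√F80)  [Bond]
W_Bond = W / EF = 9.298 / 0.88 = 10.5659 kWh/t
1/√P80 = 1/√F80 + W_Bond/(10·Wi)
  = 10.5659/(10·14.0) + 1/√21742 = 0.075471 + 0.006782 = 0.082253
P80 = (1/0.082253)² = 12.1577² = 147.81 µm

P80 = 147.8 µm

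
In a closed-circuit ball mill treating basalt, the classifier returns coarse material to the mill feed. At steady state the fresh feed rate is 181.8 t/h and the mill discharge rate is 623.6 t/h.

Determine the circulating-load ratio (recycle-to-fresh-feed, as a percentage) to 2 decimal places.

CL = 243.01 %

Mill node: discharge = fresh + recycle.
R = M − F = 623.6 − 181.8 = 441.8 t/h
CL = 100·R/F = 100·441.8/181.8 = 243.01 %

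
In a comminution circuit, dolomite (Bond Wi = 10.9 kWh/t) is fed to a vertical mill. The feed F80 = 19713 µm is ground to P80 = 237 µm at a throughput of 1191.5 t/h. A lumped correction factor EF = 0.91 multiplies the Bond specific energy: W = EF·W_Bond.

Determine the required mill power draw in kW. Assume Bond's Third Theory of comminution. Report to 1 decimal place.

W = 10 Wi (P80^-0.5 − F80^-0.5)
W = 10·10.9·(1/√237 − 1/√19713) = 10·10.9·(0.057835) = 6.3040 kWh/t
With EF = 0.91: W = 6.3040·0.91 = 5.7366 kWh/t
Power = W × throughput = 5.7366 kWh/t × 1191.5 t/h = 6835.2 kW

P = 6835.2 kW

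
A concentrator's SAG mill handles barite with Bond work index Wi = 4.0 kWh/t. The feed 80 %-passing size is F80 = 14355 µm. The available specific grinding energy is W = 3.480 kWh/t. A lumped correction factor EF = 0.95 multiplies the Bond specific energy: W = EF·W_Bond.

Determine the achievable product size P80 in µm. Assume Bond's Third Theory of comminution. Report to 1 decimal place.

P80 = 100.1 µm

W_Bond = 10·Wi·(1/√P₈₀ − 1/√F₈₀)
W_Bond = W / EF = 3.480 / 0.95 = 3.6632 kWh/t
P80^-0.5 = F80^-0.5 + W_Bond/(10 Wi)
  = 3.6632/(10·4.0) + 1/√14355 = 0.091579 + 0.008346 = 0.099925
P80 = (1/0.099925)² = 10.0075² = 100.15 µm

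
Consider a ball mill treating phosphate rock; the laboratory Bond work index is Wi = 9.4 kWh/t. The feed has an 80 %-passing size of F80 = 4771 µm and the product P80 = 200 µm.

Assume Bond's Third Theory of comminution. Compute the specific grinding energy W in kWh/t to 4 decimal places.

W = 10 Wi (1/√P80 − 1/√F80)  [Bond]
1/√200 = 0.070711;  1/√4771 = 0.014478
W = 10·9.4·(0.070711 − 0.014478) = 5.2859 kWh/t

W = 5.2859 kWh/t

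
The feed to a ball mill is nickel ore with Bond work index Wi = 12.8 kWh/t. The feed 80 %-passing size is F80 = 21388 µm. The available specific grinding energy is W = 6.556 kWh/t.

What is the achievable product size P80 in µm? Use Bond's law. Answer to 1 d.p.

P80 = 296.7 µm

W = 10 Wi (1/√P80 − 1/√F80)  [Bond]
P80^(−½) = W/(10 Wi) + F80^(−½)
  = 6.5560/(10·12.8) + 1/√21388 = 0.051219 + 0.006838 = 0.058057
P80 = (1/0.058057)² = 17.2246² = 296.69 µm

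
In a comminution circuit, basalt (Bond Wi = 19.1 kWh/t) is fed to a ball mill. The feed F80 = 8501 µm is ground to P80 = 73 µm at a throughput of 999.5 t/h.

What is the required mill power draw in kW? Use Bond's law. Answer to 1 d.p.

P = 20273.2 kW

Bond:  W = 10 Wi (1/√P − 1/√F)
W = 10·19.1·(1/√73 − 1/√8501) = 10·19.1·(0.106195) = 20.2833 kWh/t
Mill draw = 20.2833 × 999.5 = 20273.2 kW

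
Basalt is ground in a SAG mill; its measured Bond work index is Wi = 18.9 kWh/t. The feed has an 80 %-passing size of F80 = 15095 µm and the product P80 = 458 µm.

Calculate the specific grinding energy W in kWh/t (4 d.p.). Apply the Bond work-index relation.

W = 7.2931 kWh/t

Bond:  W = 10 Wi (1/√P − 1/√F)
1/√458 = 0.046727;  1/√15095 = 0.008139
W = 10·18.9·(0.046727 − 0.008139) = 7.2931 kWh/t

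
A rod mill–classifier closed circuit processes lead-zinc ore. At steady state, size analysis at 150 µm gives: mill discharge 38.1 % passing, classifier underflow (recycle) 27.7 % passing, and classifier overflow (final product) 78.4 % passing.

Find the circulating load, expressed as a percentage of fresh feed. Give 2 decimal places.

Classifier node, passing 150 µm:
(1+r)·d = r·u + o ⇒ r = (o−d)/(d−u)
r = (78.4 − 38.1)/(38.1 − 27.7) = 40.3/10.4 = 3.8750
CL = 100·r = 387.50 %

CL = 387.50 %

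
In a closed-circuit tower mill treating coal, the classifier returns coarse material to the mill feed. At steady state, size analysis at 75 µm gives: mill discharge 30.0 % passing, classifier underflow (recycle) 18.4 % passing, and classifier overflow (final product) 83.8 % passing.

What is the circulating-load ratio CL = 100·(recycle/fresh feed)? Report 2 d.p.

CL = 463.79 %

Let r = R/F. Size balance at 75 µm:
r = (o − d)/(d − u)
r = (83.8 − 30.0)/(30.0 − 18.4) = 53.8/11.6 = 4.6379
CL = 100·r = 463.79 %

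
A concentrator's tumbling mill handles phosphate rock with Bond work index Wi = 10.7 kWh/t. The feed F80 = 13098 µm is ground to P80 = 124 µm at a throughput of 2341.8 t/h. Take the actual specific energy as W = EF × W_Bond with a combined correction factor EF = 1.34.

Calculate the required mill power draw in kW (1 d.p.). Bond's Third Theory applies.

W_Bond = 10·Wi·(1/√P₈₀ − 1/√F₈₀)
W = 10·10.7·(1/√124 − 1/√13098) = 10·10.7·(0.081065) = 8.6739 kWh/t
Corrected W = EF·W_Bond = 1.34·8.6739 = 11.6231 kWh/t
P = W·T = 11.6231·2341.8 = 27219.0 kW

P = 27219.0 kW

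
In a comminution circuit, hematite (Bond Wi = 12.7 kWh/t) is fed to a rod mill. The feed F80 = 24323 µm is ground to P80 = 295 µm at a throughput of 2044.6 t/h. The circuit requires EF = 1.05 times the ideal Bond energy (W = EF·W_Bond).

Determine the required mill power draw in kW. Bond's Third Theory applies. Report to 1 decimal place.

P = 14125.9 kW

W = 10·Wi·[P80^(−½) − F80^(−½)]
W = 10·12.7·(1/√295 − 1/√24323) = 10·12.7·(0.051810) = 6.5799 kWh/t
Corrected W = EF·W_Bond = 1.05·6.5799 = 6.9089 kWh/t
Power = W × throughput = 6.9089 kWh/t × 2044.6 t/h = 14125.9 kW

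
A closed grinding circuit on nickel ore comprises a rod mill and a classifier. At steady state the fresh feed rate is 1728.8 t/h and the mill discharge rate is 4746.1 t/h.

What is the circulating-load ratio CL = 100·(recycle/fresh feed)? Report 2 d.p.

CL = 174.53 %

Steady state: M = F + R.
R = M − F = 4746.1 − 1728.8 = 3017.3 t/h
CL = 100·R/F = 100·3017.3/1728.8 = 174.53 %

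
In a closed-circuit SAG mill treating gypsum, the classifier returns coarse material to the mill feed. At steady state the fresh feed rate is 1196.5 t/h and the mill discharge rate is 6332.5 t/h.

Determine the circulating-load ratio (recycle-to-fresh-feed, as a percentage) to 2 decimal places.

CL = 429.25 %

M = F + R at steady state, so:
R = M − F = 6332.5 − 1196.5 = 5136.0 t/h
CL = 100·R/F = 100·5136.0/1196.5 = 429.25 %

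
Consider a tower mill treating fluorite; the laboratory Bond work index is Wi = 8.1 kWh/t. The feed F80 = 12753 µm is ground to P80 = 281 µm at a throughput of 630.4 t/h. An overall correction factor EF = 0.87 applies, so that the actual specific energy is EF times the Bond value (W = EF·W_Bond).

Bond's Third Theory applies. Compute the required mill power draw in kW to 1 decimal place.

W = 10 Wi (1/√P80 − 1/√F80)  [Bond]
W = 10·8.1·(1/√281 − 1/√12753) = 10·8.1·(0.050800) = 4.1148 kWh/t
With EF = 0.87: W = 4.1148·0.87 = 3.5799 kWh/t
P = W·T = 3.5799·630.4 = 2256.7 kW

P = 2256.7 kW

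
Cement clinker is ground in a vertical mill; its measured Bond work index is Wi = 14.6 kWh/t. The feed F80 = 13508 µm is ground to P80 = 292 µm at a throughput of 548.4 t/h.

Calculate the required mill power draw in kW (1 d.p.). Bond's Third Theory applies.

W = 10 Wi (1/√P80 − 1/√F80)  [Bond]
W = 10·14.6·(1/√292 − 1/√13508) = 10·14.6·(0.049916) = 7.2878 kWh/t
P_mill = W·ṁ = 7.2878·548.4 = 3996.6 kW

P = 3996.6 kW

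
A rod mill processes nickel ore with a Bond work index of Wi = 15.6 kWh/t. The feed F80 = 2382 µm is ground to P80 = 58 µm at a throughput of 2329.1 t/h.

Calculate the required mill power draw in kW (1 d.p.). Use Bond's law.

W = 10·Wi·[P80^(−½) − F80^(−½)]
W = 10·15.6·(1/√58 − 1/√2382) = 10·15.6·(0.110817) = 17.2875 kWh/t
P = W·T = 17.2875·2329.1 = 40264.2 kW

P = 40264.2 kW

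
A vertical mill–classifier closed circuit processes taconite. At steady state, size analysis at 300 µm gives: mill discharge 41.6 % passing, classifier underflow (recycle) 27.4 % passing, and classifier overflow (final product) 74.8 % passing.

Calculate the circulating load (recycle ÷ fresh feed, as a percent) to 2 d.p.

CL = 233.80 %

Two-product formula at 300 µm:
(1+r)d = ru + o → r = (o−d)/(d−u)
r = (74.8 − 41.6)/(41.6 − 27.4) = 33.2/14.2 = 2.3380
CL = 100·r = 233.80 %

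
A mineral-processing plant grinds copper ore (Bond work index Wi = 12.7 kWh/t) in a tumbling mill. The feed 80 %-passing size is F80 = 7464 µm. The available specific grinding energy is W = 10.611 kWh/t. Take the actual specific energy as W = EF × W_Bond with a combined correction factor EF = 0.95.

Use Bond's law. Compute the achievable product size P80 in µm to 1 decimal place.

W = 10 Wi (P80^-0.5 − F80^-0.5)
W_Bond = W / EF = 10.611 / 0.95 = 11.1695 kWh/t
⇒ 1/√P80 = W_Bond/(10·Wi) + 1/√F80
  = 11.1695/(10·12.7) + 1/√7464 = 0.087949 + 0.011575 = 0.099523
P80 = (1/0.099523)² = 10.0479² = 100.96 µm

P80 = 101.0 µm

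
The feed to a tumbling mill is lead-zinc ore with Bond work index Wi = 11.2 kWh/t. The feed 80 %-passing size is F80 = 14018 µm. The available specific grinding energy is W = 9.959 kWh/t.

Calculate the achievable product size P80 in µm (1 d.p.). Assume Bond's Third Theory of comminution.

P80 = 105.5 µm

W_Bond = 10·Wi·(1/√P₈₀ − 1/√F₈₀)
⇒ 1/√P80 = W/(10·Wi) + 1/√F80
  = 9.9590/(10·11.2) + 1/√14018 = 0.088920 + 0.008446 = 0.097366
P80 = (1/0.097366)² = 10.2706² = 105.48 µm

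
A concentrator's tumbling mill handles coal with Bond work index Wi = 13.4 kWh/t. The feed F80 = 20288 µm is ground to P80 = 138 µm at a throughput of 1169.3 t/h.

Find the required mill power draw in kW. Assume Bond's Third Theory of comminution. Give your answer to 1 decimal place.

W = 10 Wi (P80^-0.5 − F80^-0.5)
W = 10·13.4·(1/√138 − 1/√20288) = 10·13.4·(0.078105) = 10.4661 kWh/t
P = W·T = 10.4661·1169.3 = 12238.0 kW

P = 12238.0 kW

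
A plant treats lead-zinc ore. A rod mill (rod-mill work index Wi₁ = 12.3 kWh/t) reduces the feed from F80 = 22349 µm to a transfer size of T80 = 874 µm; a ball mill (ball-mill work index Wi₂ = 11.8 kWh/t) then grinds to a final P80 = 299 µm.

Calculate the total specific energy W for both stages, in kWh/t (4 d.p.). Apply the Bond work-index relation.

W = 10·Wi·(P80^(-½) − F80^(-½))
Stage 1 (22349→874 µm, Wi₁=12.3): W₁ = 10·12.3·(0.033826 − 0.006689) = 3.3378 kWh/t
Stage 2 (874→299 µm, Wi₂=11.8): W₂ = 10·11.8·(0.057831 − 0.033826) = 2.8327 kWh/t
W = W₁ + W₂ = 3.3378 + 2.8327 = 6.1705 kWh/t

W = 6.1705 kWh/t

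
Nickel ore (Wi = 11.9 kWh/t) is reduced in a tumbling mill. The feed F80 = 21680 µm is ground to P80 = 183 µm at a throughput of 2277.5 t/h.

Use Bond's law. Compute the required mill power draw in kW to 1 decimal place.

P = 18193.9 kW

W = 10 Wi (P80^-0.5 − F80^-0.5)
W = 10·11.9·(1/√183 − 1/√21680) = 10·11.9·(0.067131) = 7.9885 kWh/t
P_mill = W·ṁ = 7.9885·2277.5 = 18193.9 kW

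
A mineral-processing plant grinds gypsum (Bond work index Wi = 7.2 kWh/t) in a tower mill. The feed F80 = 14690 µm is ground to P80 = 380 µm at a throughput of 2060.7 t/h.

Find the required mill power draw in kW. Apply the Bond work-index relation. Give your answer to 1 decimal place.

P = 6387.1 kW

W = 10 Wi (1/√P80 − 1/√F80)  [Bond]
W = 10·7.2·(1/√380 − 1/√14690) = 10·7.2·(0.043048) = 3.0995 kWh/t
Power = W × throughput = 3.0995 kWh/t × 2060.7 t/h = 6387.1 kW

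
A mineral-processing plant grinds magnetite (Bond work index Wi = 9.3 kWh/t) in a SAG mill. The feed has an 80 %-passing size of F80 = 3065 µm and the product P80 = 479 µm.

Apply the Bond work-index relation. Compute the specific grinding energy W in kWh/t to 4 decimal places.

W = 2.5694 kWh/t

Bond: W = 10·Wi·(1/√P80 − 1/√F80)
1/√479 = 0.045691;  1/√3065 = 0.018063
W = 10·9.3·(0.045691 − 0.018063) = 2.5694 kWh/t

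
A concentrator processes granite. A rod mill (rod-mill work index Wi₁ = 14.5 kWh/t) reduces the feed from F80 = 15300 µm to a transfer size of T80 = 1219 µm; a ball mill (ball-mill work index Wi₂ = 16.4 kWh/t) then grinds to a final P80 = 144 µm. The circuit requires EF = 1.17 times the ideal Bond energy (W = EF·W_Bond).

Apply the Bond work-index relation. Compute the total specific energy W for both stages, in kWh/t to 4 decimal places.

W = 10·Wi·(P80^(-½) − F80^(-½))
Stage 1 (15300→1219 µm, Wi₁=14.5): W₁ = 10·14.5·(0.028642 − 0.008085) = 2.9808 kWh/t
Stage 2 (1219→144 µm, Wi₂=16.4): W₂ = 10·16.4·(0.083333 − 0.028642) = 8.9694 kWh/t
W = W₁ + W₂ = 2.9808 + 8.9694 = 11.9502 kWh/t
Apply correction: 11.9502 × 1.17 = 13.9818 kWh/t

W = 13.9818 kWh/t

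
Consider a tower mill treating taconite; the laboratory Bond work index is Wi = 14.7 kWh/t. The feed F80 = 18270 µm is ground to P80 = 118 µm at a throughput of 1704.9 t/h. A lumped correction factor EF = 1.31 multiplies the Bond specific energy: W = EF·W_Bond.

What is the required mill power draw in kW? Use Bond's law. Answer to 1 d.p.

W = 10 Wi / √P80 − 10 Wi / √F80
W = 10·14.7·(1/√118 − 1/√18270) = 10·14.7·(0.084659) = 12.4449 kWh/t
Apply correction: 12.4449 × 1.31 = 16.3028 kWh/t
P_mill = W·ṁ = 16.3028·1704.9 = 27794.7 kW

P = 27794.7 kW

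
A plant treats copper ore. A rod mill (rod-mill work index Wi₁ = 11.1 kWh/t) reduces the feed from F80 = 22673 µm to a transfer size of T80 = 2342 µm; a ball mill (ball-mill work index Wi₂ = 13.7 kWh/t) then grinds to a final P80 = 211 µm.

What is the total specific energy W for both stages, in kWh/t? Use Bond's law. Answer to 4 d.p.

W = 8.1570 kWh/t

W_Bond = 10·Wi·(1/√P₈₀ − 1/√F₈₀)
Stage 1 (22673→2342 µm, Wi₁=11.1): W₁ = 10·11.1·(0.020664 − 0.006641) = 1.5565 kWh/t
Stage 2 (2342→211 µm, Wi₂=13.7): W₂ = 10·13.7·(0.068843 − 0.020664) = 6.6006 kWh/t
W = W₁ + W₂ = 1.5565 + 6.6006 = 8.1570 kWh/t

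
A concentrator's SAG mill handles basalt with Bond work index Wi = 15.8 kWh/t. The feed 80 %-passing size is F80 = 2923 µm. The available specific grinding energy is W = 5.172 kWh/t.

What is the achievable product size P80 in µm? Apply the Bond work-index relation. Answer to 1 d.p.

P80 = 381.0 µm

W = 10 Wi / √P80 − 10 Wi / √F80
P80^-0.5 = F80^-0.5 + W/(10 Wi)
  = 5.1720/(10·15.8) + 1/√2923 = 0.032734 + 0.018496 = 0.051231
P80 = (1/0.051231)² = 19.5196² = 381.02 µm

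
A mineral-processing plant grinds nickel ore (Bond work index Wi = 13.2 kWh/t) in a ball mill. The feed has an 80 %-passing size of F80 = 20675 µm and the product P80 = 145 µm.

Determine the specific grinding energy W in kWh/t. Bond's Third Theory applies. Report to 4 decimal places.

W = 10.0440 kWh/t

W = 10 Wi (1/√P80 − 1/√F80)  [Bond]
1/√145 = 0.083045;  1/√20675 = 0.006955
W = 10·13.2·(0.083045 − 0.006955) = 10.0440 kWh/t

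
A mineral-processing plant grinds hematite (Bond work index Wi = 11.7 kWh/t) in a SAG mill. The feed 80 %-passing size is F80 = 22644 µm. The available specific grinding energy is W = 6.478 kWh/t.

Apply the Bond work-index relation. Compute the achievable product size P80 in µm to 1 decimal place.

W = 10·Wi·[P80^(−½) − F80^(−½)]
1/√P80 = 1/√F80 + W/(10·Wi)
  = 6.4780/(10·11.7) + 1/√22644 = 0.055368 + 0.006645 = 0.062013
P80 = (1/0.062013)² = 16.1257² = 260.04 µm

P80 = 260.0 µm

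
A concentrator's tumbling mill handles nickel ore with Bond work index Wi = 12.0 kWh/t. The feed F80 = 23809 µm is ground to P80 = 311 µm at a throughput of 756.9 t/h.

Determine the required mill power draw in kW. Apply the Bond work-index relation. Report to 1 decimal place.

Bond: W = 10·Wi·(1/√P80 − 1/√F80)
W = 10·12.0·(1/√311 − 1/√23809) = 10·12.0·(0.050224) = 6.0269 kWh/t
Power = W × throughput = 6.0269 kWh/t × 756.9 t/h = 4561.7 kW

P = 4561.7 kW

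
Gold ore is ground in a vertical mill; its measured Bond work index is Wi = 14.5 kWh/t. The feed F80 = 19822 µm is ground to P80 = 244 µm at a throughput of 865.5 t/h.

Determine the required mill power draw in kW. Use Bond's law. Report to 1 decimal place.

P = 7142.8 kW

W = 10 Wi (1/√P80 − 1/√F80)  [Bond]
W = 10·14.5·(1/√244 − 1/√19822) = 10·14.5·(0.056916) = 8.2528 kWh/t
Power = W × throughput = 8.2528 kWh/t × 865.5 t/h = 7142.8 kW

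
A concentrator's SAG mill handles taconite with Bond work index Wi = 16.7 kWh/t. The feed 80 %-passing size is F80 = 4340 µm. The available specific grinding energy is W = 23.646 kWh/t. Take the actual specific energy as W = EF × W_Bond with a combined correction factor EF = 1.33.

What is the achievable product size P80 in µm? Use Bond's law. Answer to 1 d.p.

P80 = 67.6 µm

W = 10 Wi / √P80 − 10 Wi / √F80
W_Bond = W / EF = 23.646 / 1.33 = 17.7789 kWh/t
P80^-0.5 = F80^-0.5 + W_Bond/(10 Wi)
  = 17.7789/(10·16.7) + 1/√4340 = 0.106461 + 0.015179 = 0.121640
P80 = (1/0.121640)² = 8.2210² = 67.58 µm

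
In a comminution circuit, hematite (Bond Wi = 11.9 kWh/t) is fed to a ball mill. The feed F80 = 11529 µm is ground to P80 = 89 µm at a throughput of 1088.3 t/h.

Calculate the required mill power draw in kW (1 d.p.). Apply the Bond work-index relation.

W = 10 Wi (1/√P80 − 1/√F80)  [Bond]
W = 10·11.9·(1/√89 − 1/√11529) = 10·11.9·(0.096686) = 11.5057 kWh/t
P = W·T = 11.5057·1088.3 = 12521.6 kW

P = 12521.6 kW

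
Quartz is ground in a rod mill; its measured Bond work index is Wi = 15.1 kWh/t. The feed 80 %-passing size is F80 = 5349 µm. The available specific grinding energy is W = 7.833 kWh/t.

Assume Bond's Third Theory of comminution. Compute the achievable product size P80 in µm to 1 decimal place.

W = 10·Wi·[P80^(−½) − F80^(−½)]
⇒ 1/√P80 = W/(10 Wi) + 1/√F80
  = 7.8330/(10·15.1) + 1/√5349 = 0.051874 + 0.013673 = 0.065547
P80 = (1/0.065547)² = 15.2562² = 232.75 µm

P80 = 232.8 µm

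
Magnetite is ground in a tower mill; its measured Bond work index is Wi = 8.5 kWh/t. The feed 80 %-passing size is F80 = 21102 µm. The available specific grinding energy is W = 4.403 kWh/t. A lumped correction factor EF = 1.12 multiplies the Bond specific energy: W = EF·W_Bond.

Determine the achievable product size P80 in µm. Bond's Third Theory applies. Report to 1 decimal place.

P80 = 354.2 µm

Bond:  W = 10 Wi (1/√P − 1/√F)
W_Bond = W / EF = 4.403 / 1.12 = 3.9312 kWh/t
P80^(−½) = W_Bond/(10 Wi) + F80^(−½)
  = 3.9312/(10·8.5) + 1/√21102 = 0.046250 + 0.006884 = 0.053134
P80 = (1/0.053134)² = 18.8204² = 354.21 µm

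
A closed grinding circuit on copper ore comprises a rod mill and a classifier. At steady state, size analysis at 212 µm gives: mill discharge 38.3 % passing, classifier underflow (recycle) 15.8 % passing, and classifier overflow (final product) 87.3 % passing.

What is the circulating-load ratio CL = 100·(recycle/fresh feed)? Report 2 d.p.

CL = 217.78 %

Classifier node, passing 212 µm:
(1+r)d = ru + o → r = (o−d)/(d−u)
r = (87.3 − 38.3)/(38.3 − 15.8) = 49.0/22.5 = 2.1778
CL = 100·r = 217.78 %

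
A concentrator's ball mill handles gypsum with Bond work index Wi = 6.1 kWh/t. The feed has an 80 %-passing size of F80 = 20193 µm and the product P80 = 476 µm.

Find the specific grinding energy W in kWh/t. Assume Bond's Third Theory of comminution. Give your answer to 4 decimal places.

W = 10·Wi·[P80^(−½) − F80^(−½)]
1/√476 = 0.045835;  1/√20193 = 0.007037
W = 10·6.1·(0.045835 − 0.007037) = 2.3667 kWh/t

W = 2.3667 kWh/t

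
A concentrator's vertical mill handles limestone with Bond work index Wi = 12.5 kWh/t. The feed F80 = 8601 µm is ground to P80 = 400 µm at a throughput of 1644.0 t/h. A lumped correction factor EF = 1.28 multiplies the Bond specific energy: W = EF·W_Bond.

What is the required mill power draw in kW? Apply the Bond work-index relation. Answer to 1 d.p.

Bond:  W = 10 Wi (1/√P − 1/√F)
W = 10·12.5·(1/√400 − 1/√8601) = 10·12.5·(0.039217) = 4.9022 kWh/t
With EF = 1.28: W = 4.9022·1.28 = 6.2748 kWh/t
P_mill = W·ṁ = 6.2748·1644.0 = 10315.7 kW

P = 10315.7 kW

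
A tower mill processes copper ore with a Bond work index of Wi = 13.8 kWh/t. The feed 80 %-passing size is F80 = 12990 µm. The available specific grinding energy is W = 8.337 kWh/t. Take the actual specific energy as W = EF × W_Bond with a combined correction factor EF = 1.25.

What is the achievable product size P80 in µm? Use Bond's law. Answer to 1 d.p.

W = 10 Wi (P80^-0.5 − F80^-0.5)
W_Bond = W / EF = 8.337 / 1.25 = 6.6696 kWh/t
1/√P80 = 1/√F80 + W_Bond/(10·Wi)
  = 6.6696/(10·13.8) + 1/√12990 = 0.048330 + 0.008774 = 0.057104
P80 = (1/0.057104)² = 17.5118² = 306.66 µm

P80 = 306.7 µm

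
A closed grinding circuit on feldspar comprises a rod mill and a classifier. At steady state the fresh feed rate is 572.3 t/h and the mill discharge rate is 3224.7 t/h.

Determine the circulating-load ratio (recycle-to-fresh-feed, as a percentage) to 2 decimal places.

M = F + R at steady state, so:
R = M − F = 3224.7 − 572.3 = 2652.4 t/h
CL = 100·R/F = 100·2652.4/572.3 = 463.46 %

CL = 463.46 %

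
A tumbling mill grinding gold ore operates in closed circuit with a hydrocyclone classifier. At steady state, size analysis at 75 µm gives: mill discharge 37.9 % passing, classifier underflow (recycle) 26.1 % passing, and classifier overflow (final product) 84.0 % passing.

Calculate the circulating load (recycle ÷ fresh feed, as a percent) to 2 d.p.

CL = 390.68 %

Mass balance on the −75 µm fraction:
(1+r)d = ru + o → r = (o−d)/(d−u)
r = (84.0 − 37.9)/(37.9 − 26.1) = 46.1/11.8 = 3.9068
CL = 100·r = 390.68 %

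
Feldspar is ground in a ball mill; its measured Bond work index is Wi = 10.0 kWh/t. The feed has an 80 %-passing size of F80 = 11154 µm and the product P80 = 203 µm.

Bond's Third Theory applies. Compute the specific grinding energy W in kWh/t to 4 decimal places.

W = 10·Wi·(P80^(-½) − F80^(-½))
1/√203 = 0.070186;  1/√11154 = 0.009469
W = 10·10.0·(0.070186 − 0.009469) = 6.0718 kWh/t

W = 6.0718 kWh/t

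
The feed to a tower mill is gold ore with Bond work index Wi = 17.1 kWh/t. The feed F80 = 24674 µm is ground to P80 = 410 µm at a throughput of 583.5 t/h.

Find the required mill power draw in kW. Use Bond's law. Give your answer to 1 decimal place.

Bond: W = 10·Wi·(1/√P80 − 1/√F80)
W = 10·17.1·(1/√410 − 1/√24674) = 10·17.1·(0.043020) = 7.3565 kWh/t
Power = W × throughput = 7.3565 kWh/t × 583.5 t/h = 4292.5 kW

P = 4292.5 kW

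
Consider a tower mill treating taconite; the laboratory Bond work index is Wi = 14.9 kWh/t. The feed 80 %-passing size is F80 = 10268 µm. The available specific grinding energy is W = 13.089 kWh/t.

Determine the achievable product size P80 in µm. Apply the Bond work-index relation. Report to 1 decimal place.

W_Bond = 10·Wi·(1/√P₈₀ − 1/√F₈₀)
P80^-0.5 = F80^-0.5 + W/(10 Wi)
  = 13.0890/(10·14.9) + 1/√10268 = 0.087846 + 0.009869 = 0.097714
P80 = (1/0.097714)² = 10.2339² = 104.73 µm

P80 = 104.7 µm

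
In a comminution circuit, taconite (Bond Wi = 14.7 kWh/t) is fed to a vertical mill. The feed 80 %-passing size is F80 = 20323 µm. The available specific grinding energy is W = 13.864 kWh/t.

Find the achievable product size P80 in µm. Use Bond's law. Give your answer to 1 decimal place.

P80 = 97.4 µm

W = 10·Wi·(P80^(-½) − F80^(-½))
P80^(−½) = W/(10 Wi) + F80^(−½)
  = 13.8640/(10·14.7) + 1/√20323 = 0.094313 + 0.007015 = 0.101328
P80 = (1/0.101328)² = 9.8690² = 97.40 µm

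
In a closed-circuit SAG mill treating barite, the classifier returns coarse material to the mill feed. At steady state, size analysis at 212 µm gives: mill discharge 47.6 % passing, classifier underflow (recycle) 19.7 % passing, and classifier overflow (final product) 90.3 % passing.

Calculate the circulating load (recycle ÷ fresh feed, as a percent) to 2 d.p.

Balance %-passing 212 µm (r = R/F):
(1+r)d = ru + o → r = (o−d)/(d−u)
r = (90.3 − 47.6)/(47.6 − 19.7) = 42.7/27.9 = 1.5305
CL = 100·r = 153.05 %

CL = 153.05 %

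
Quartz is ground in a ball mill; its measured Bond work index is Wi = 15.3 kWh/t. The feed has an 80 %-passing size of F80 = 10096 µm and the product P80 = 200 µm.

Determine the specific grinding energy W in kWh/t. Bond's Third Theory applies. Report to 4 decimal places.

W = 9.2960 kWh/t

Bond:  W = 10 Wi (1/√P − 1/√F)
1/√200 = 0.070711;  1/√10096 = 0.009952
W = 10·15.3·(0.070711 − 0.009952) = 9.2960 kWh/t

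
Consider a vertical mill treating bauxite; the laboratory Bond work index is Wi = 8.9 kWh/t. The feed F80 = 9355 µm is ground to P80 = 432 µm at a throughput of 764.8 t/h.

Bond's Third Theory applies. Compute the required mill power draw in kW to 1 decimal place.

P = 2571.1 kW

Bond:  W = 10 Wi (1/√P − 1/√F)
W = 10·8.9·(1/√432 − 1/√9355) = 10·8.9·(0.037774) = 3.3618 kWh/t
P_mill = W·ṁ = 3.3618·764.8 = 2571.1 kW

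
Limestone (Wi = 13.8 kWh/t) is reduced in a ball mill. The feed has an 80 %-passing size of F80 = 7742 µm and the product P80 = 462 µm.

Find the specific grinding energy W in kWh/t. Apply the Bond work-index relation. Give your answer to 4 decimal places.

W = 4.8520 kWh/t

W = 10·Wi·(P80^(-½) − F80^(-½))
1/√462 = 0.046524;  1/√7742 = 0.011365
W = 10·13.8·(0.046524 − 0.011365) = 4.8520 kWh/t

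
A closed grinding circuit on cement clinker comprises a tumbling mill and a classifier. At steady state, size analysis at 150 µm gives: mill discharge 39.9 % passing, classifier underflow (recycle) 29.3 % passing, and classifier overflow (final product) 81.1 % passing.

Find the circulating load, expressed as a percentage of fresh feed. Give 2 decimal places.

CL = 388.68 %

Mass balance on the −150 µm fraction:
d + r·d = r·u + o → r(d−u) = o−d
r = (81.1 − 39.9)/(39.9 − 29.3) = 41.2/10.6 = 3.8868
CL = 100·r = 388.68 %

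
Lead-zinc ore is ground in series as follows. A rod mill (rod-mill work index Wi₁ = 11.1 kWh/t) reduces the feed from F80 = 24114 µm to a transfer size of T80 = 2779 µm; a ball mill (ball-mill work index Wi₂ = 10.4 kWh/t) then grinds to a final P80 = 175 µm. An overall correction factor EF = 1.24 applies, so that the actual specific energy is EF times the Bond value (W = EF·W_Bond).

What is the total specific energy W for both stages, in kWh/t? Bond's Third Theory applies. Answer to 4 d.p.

W = 9.0268 kWh/t

W = 10·Wi·[P80^(−½) − F80^(−½)]
Stage 1 (24114→2779 µm, Wi₁=11.1): W₁ = 10·11.1·(0.018969 − 0.006440) = 1.3908 kWh/t
Stage 2 (2779→175 µm, Wi₂=10.4): W₂ = 10·10.4·(0.075593 − 0.018969) = 5.8888 kWh/t
W = W₁ + W₂ = 1.3908 + 5.8888 = 7.2796 kWh/t
W_actual = 1.24 × 7.2796 = 9.0268 kWh/t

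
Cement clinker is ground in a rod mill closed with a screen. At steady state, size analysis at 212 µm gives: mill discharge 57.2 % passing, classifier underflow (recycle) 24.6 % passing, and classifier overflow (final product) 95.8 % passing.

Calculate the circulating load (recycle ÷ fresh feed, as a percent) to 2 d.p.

Mass balance on the −212 µm fraction:
r = (o − d)/(d − u)
r = (95.8 − 57.2)/(57.2 − 24.6) = 38.6/32.6 = 1.1840
CL = 100·r = 118.40 %

CL = 118.40 %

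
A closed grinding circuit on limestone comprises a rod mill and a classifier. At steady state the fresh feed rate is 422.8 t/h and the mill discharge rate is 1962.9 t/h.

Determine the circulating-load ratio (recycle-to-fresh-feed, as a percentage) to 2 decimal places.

CL = 364.26 %

M = F + R at steady state, so:
R = M − F = 1962.9 − 422.8 = 1540.1 t/h
CL = 100·R/F = 100·1540.1/422.8 = 364.26 %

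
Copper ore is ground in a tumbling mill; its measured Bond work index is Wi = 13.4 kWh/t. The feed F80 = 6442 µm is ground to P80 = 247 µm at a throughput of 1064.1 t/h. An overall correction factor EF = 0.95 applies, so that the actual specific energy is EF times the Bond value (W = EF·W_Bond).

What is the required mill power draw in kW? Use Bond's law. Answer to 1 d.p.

W = 10 Wi / √P80 − 10 Wi / √F80
W = 10·13.4·(1/√247 − 1/√6442) = 10·13.4·(0.051169) = 6.8567 kWh/t
Corrected W = EF·W_Bond = 0.95·6.8567 = 6.5139 kWh/t
Mill draw = 6.5139 × 1064.1 = 6931.4 kW

P = 6931.4 kW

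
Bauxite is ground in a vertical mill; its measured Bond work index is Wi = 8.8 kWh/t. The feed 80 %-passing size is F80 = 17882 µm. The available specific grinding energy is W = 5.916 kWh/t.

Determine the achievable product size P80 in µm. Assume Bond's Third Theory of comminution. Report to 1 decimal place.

P80 = 179.2 µm

W = 10 Wi (P80^-0.5 − F80^-0.5)
⇒ 1/√P80 = W/(10·Wi) + 1/√F80
  = 5.9160/(10·8.8) + 1/√17882 = 0.067227 + 0.007478 = 0.074705
P80 = (1/0.074705)² = 13.3859² = 179.18 µm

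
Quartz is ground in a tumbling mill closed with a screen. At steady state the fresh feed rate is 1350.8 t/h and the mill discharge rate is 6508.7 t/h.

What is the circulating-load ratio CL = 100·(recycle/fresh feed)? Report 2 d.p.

Discharge = new feed + return, hence
R = M − F = 6508.7 − 1350.8 = 5157.9 t/h
CL = 100·R/F = 100·5157.9/1350.8 = 381.84 %

CL = 381.84 %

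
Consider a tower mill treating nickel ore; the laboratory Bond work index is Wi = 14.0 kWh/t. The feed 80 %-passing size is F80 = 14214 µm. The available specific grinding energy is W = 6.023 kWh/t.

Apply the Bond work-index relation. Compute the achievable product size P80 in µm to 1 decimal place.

W = 10 Wi / √P80 − 10 Wi / √F80
⇒ 1/√P80 = W/(10·Wi) + 1/√F80
  = 6.0230/(10·14.0) + 1/√14214 = 0.043021 + 0.008388 = 0.051409
P80 = (1/0.051409)² = 19.4518² = 378.37 µm

P80 = 378.4 µm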